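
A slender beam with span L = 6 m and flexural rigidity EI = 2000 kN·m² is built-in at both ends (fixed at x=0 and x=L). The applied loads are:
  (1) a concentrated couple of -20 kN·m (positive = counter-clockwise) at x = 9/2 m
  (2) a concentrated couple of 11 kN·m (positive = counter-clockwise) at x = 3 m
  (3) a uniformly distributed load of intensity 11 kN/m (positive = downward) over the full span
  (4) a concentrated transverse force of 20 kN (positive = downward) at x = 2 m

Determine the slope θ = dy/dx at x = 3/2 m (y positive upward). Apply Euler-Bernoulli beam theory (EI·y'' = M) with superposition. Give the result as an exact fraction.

Load 1 — applied couple M₀=-20 kN·m at a=9/2 m (b=L-a=3/2):
  θ_1 = (R_Ax²/2 - M_Ax)/EI  [x≤a] with R_A=-15/4, M_A=-25/4 = ((-15/4)·(3/2)²/2 - (-25/4)·(3/2))/2000 = 33/12800 rad
Load 2 — applied couple M₀=11 kN·m at a=3 m (b=L-a=3):
  θ_2 = (R_Ax²/2 - M_Ax)/EI  [x≤a] with R_A=11/4, M_A=11/4 = ((11/4)·(3/2)²/2 - (11/4)·(3/2))/2000 = -33/64000 rad
Load 3 — uniform load w=11 kN/m over full span:
  θ_3 = -wx(L-x)(L-2x)/(12EI) = -11·(3/2)·(6-(3/2))·(6-2·(3/2))/(12·2000) = -297/32000 rad
Load 4 — point force P=20 kN at a=2 m (b=L-a=4):
  θ_4 = -Pb²x(2aL-(3a+b)x)/(2L³EI)  [x≤a] = -20·4²·(3/2)·(2·2·6-(3·2+4)·(3/2))/(2·6³·2000) = -1/200 rad
Superposition: θ = Σ θ_i = -391/32000 rad ≈ -0.012219 rad

θ(3/2) = -391/32000 rad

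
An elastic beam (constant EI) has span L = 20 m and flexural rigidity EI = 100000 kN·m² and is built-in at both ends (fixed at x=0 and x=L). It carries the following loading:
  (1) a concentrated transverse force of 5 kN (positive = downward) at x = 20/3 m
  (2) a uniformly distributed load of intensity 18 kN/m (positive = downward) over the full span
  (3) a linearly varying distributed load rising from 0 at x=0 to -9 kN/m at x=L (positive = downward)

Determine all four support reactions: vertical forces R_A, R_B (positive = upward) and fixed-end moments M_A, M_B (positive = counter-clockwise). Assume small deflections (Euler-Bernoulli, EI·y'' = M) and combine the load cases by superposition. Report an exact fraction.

R_A = 4231/27 kN, M_A = 13360/27 kN·m, R_B = 3194/27 kN, M_B = -11540/27 kN·m

Load 1 — point force P=5 kN at a=20/3 m (b=L-a=40/3):
  R_A = Pb²(3a+b)/L³ = 5·(40/3)²·(3·(20/3)+(40/3))/20³ = 100/27 kN
  M_A = Pab²/L² = 5·(20/3)·(40/3)²/20² = 400/27 kN·m
  R_B = Pa²(a+3b)/L³ = 5·(20/3)²·((20/3)+3·(40/3))/20³ = 35/27 kN
  M_B = -Pa²b/L² = -5·(20/3)²·(40/3)/20² = -200/27 kN·m
Load 2 — uniform load w=18 kN/m over full span:
  R_A = wL/2 = 18·20/2 = 180 kN
  M_A = wL²/12 = 18·20²/12 = 600 kN·m
  R_B = wL/2 = 18·20/2 = 180 kN
  M_B = -wL²/12 = -18·20²/12 = -600 kN·m
Load 3 — triangular load w₀=-9 kN/m (0→w₀ over full span):
  R_A = 3w₀L/20 = 3·(-9)·20/20 = -27 kN
  M_A = w₀L²/30 = (-9)·20²/30 = -120 kN·m
  R_B = 7w₀L/20 = 7·(-9)·20/20 = -63 kN
  M_B = -w₀L²/20 = -(-9)·20²/20 = 180 kN·m
Superposition: R_A = 4231/27 kN, M_A = 13360/27 kN·m, R_B = 3194/27 kN, M_B = -11540/27 kN·m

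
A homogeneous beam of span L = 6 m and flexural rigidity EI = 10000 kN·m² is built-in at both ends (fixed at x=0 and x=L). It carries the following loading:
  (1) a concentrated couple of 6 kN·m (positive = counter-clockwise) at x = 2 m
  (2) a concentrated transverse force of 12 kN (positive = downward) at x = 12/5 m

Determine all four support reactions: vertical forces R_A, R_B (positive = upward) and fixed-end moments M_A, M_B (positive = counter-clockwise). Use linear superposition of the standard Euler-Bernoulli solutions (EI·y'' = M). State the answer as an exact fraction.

R_A = 3416/375 kN, M_A = 1296/125 kN·m, R_B = 1084/375 kN, M_B = -614/125 kN·m

Load 1 — applied couple M₀=6 kN·m at a=2 m (b=L-a=4):
  R_A = 6M₀ab/L³ = 6·6·2·4/6³ = 4/3 kN
  M_A = M₀b(2a-b)/L² = 6·4·(2·2-4)/6² = 0 kN·m
  R_B = -6M₀ab/L³ = -6·6·2·4/6³ = -4/3 kN
  M_B = M₀a(2b-a)/L² = 6·2·(2·4-2)/6² = 2 kN·m
Load 2 — point force P=12 kN at a=12/5 m (b=L-a=18/5):
  R_A = Pb²(3a+b)/L³ = 12·(18/5)²·(3·(12/5)+(18/5))/6³ = 972/125 kN
  M_A = Pab²/L² = 12·(12/5)·(18/5)²/6² = 1296/125 kN·m
  R_B = Pa²(a+3b)/L³ = 12·(12/5)²·((12/5)+3·(18/5))/6³ = 528/125 kN
  M_B = -Pa²b/L² = -12·(12/5)²·(18/5)/6² = -864/125 kN·m
Superposition: R_A = 3416/375 kN, M_A = 1296/125 kN·m, R_B = 1084/375 kN, M_B = -614/125 kN·m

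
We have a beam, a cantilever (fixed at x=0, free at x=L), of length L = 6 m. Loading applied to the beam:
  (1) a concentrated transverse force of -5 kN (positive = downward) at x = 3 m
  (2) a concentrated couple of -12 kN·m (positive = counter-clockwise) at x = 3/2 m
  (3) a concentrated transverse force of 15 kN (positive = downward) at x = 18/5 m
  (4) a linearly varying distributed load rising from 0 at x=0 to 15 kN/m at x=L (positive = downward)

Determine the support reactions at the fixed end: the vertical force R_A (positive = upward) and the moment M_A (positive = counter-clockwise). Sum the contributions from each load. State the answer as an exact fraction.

R_A = 55 kN, M_A = 231 kN·m

Load 1 — point force P=-5 kN at a=3 m (b=L-a=3):
  R_A = P = (-5) = -5 kN
  M_A = Pa = (-5)·3 = -15 kN·m
Load 2 — applied couple M₀=-12 kN·m at a=3/2 m (b=L-a=9/2):
  R_A = 0 kN
  M_A = -M₀ = -(-12) = 12 kN·m
Load 3 — point force P=15 kN at a=18/5 m (b=L-a=12/5):
  R_A = P = 15 kN
  M_A = Pa = 15·(18/5) = 54 kN·m
Load 4 — triangular load w₀=15 kN/m (0→w₀ over full span):
  R_A = w₀L/2 = 15·6/2 = 45 kN
  M_A = w₀L²/3 = 15·6²/3 = 180 kN·m
Superposition: R_A = 55 kN, M_A = 231 kN·m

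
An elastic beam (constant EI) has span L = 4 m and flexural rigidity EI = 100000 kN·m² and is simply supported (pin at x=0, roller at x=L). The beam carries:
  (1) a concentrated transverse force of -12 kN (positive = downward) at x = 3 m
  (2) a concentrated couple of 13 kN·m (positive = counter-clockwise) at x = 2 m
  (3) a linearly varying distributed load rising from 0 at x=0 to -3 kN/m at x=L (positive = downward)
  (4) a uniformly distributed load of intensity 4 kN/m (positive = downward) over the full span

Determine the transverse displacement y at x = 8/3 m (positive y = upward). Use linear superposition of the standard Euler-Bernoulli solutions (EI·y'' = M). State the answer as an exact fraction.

Load 1 — point force P=-12 kN at a=3 m (b=L-a=1):
  y_1 = -Pbx(L²-b²-x²)/(6LEI)  [x≤a] = -(-12)·1·(8/3)·(4²-1²-(8/3)²)/(6·4·100000) = 71/675000 m
Load 2 — applied couple M₀=13 kN·m at a=2 m (b=L-a=2):
  y_2 = (M₀x³/(6L)-M₀(x-a)²/2+C₁x)/EI  [x>a] with C₁=M₀(3b²-L²)/(6L)=-13/6 = (13·(8/3)³/(6·4)-13·((8/3)-2)²/2+(-13/6)·(8/3))/100000 = 13/810000 m
Load 3 — triangular load w₀=-3 kN/m (0→w₀ over full span):
  y_3 = -w₀x(7L⁴-10L²x²+3x⁴)/(360LEI) = -(-3)·(8/3)·(7·4⁴-10·4²·(8/3)²+3·(8/3)⁴)/(360·4·100000) = 34/759375 m
Load 4 — uniform load w=4 kN/m over full span:
  y_4 = -wx(L³-2Lx²+x³)/(24EI) = -4·(8/3)·(4³-2·4·(8/3)²+(8/3)³)/(24·100000) = -88/759375 m
Superposition: y = Σ y_i = 203/4050000 m ≈ 0.000050 m

y(8/3) = 203/4050000 m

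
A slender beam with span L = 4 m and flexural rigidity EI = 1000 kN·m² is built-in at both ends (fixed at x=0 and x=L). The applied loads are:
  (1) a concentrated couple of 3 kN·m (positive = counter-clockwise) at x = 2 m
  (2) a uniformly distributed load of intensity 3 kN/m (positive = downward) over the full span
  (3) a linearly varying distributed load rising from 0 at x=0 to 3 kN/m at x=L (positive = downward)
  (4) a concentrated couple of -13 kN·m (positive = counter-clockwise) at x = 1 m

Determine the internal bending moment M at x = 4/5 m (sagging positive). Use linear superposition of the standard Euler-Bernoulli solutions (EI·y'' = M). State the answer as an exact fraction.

M(4/5) = -11193/2000 kN·m

Load 1 — applied couple M₀=3 kN·m at a=2 m (b=L-a=2):
  M_1 = R_Ax - M_A  [x≤a] with R_A=9/8, M_A=3/4 = (9/8)·(4/5) - (3/4) = 3/20 kN·m
Load 2 — uniform load w=3 kN/m over full span:
  M_2 = wLx/2 - wL²/12 - wx²/2 = 3·4·(4/5)/2 - 3·4²/12 - 3·(4/5)²/2 = -4/25 kN·m
Load 3 — triangular load w₀=3 kN/m (0→w₀ over full span):
  M_3 = 3w₀Lx/20 - w₀L²/30 - w₀x³/(6L) = 3·3·4·(4/5)/20 - 3·4²/30 - 3·(4/5)³/(6·4) = -28/125 kN·m
Load 4 — applied couple M₀=-13 kN·m at a=1 m (b=L-a=3):
  M_4 = R_Ax - M_A  [x≤a] with R_A=-117/32, M_A=39/16 = (-117/32)·(4/5) - (39/16) = -429/80 kN·m
Superposition: M = Σ M_i = -11193/2000 kN·m ≈ -5.596500 kN·m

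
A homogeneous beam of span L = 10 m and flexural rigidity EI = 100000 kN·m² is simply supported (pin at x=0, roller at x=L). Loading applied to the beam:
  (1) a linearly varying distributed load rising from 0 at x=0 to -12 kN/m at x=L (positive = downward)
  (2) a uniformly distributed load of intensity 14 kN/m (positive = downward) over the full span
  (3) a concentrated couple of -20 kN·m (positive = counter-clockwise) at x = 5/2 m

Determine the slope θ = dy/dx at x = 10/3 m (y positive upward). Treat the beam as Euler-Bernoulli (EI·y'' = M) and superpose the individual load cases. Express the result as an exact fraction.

Load 1 — triangular load w₀=-12 kN/m (0→w₀ over full span):
  θ_1 = -w₀(7L⁴-30L²x²+15x⁴)/(360LEI) = -(-12)·(7·10⁴-30·10²·(10/3)²+15·(10/3)⁴)/(360·10·100000) = 13/10125 rad
Load 2 — uniform load w=14 kN/m over full span:
  θ_2 = -w(L³-6Lx²+4x³)/(24EI) = -14·(10³-6·10·(10/3)²+4·(10/3)³)/(24·100000) = -91/32400 rad
Load 3 — applied couple M₀=-20 kN·m at a=5/2 m (b=L-a=15/2):
  θ_3 = (M₀x²/(2L)-M₀(x-a)+C₁)/EI  [x>a] with C₁=M₀(3b²-L²)/(6L)=-275/12 = ((-20)·(10/3)²/(2·10)-(-20)·((10/3)-(5/2))+(-275/12))/100000 = -1/5760 rad
Superposition: θ = Σ θ_i = -2201/1296000 rad ≈ -0.001698 rad

θ(10/3) = -2201/1296000 rad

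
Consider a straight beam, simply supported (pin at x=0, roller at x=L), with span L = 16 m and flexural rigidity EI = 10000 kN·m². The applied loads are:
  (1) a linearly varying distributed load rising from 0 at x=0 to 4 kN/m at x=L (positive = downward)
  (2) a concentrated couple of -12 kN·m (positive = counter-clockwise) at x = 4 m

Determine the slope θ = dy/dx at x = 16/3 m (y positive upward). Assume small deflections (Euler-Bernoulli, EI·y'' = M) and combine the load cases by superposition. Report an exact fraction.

θ(16/3) = -116621/6075000 rad

Load 1 — triangular load w₀=4 kN/m (0→w₀ over full span):
  θ_1 = -w₀(7L⁴-30L²x²+15x⁴)/(360LEI) = -4·(7·16⁴-30·16²·(16/3)²+15·(16/3)⁴)/(360·16·10000) = -13312/759375 rad
Load 2 — applied couple M₀=-12 kN·m at a=4 m (b=L-a=12):
  θ_2 = (M₀x²/(2L)-M₀(x-a)+C₁)/EI  [x>a] with C₁=M₀(3b²-L²)/(6L)=-22 = ((-12)·(16/3)²/(2·16)-(-12)·((16/3)-4)+(-22))/10000 = -1/600 rad
Superposition: θ = Σ θ_i = -116621/6075000 rad ≈ -0.019197 rad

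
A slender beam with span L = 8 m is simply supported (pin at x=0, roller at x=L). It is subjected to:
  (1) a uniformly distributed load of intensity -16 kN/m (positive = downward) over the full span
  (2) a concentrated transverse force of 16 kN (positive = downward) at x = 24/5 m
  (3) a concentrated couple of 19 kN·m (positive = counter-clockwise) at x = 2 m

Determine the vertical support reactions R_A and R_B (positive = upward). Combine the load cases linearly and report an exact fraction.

R_A = -2209/40 kN, R_B = -2271/40 kN

Load 1 — uniform load w=-16 kN/m over full span:
  R_A = wL/2 = (-16)·8/2 = -64 kN
  R_B = wL/2 = (-16)·8/2 = -64 kN
Load 2 — point force P=16 kN at a=24/5 m (b=L-a=16/5):
  R_A = Pb/L = 16·(16/5)/8 = 32/5 kN
  R_B = Pa/L = 16·(24/5)/8 = 48/5 kN
Load 3 — applied couple M₀=19 kN·m at a=2 m (b=L-a=6):
  R_A = M₀/L = 19/8 kN
  R_B = -M₀/L = -19/8 kN
Superposition: R_A = -2209/40 kN, R_B = -2271/40 kN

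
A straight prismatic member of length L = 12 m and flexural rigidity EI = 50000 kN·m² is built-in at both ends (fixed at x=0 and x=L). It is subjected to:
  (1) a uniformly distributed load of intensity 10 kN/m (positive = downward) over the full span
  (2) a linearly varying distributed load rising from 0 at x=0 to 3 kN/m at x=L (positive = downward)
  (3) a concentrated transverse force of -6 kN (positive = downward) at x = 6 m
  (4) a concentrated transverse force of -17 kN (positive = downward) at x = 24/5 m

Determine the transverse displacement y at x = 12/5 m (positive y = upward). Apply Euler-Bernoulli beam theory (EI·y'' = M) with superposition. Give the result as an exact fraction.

y(12/5) = -336231/97656250 m

Load 1 — uniform load w=10 kN/m over full span:
  y_1 = -wx²(L-x)²/(24EI) = -10·(12/5)²·(12-(12/5))²/(24·50000) = -1728/390625 m
Load 2 — triangular load w₀=3 kN/m (0→w₀ over full span):
  y_2 = -w₀x²(L-x)²(x+2L)/(120LEI) = -3·(12/5)²·(12-(12/5))²·((12/5)+2·12)/(120·12·50000) = -28512/48828125 m
Load 3 — point force P=-6 kN at a=6 m (b=L-a=6):
  y_3 = -Pb²x²(3aL-(3a+b)x)/(6L³EI)  [x≤a] = -(-6)·6²·(12/5)²·(3·6·12-(3·6+6)·(12/5))/(6·12³·50000) = 297/781250 m
Load 4 — point force P=-17 kN at a=24/5 m (b=L-a=36/5):
  y_4 = -Pb²x²(3aL-(3a+b)x)/(6L³EI)  [x≤a] = -(-17)·(36/5)²·(12/5)²·(3·(24/5)·12-(3·(24/5)+(36/5))·(12/5))/(6·12³·50000) = 57834/48828125 m
Superposition: y = Σ y_i = -336231/97656250 m ≈ -0.003443 m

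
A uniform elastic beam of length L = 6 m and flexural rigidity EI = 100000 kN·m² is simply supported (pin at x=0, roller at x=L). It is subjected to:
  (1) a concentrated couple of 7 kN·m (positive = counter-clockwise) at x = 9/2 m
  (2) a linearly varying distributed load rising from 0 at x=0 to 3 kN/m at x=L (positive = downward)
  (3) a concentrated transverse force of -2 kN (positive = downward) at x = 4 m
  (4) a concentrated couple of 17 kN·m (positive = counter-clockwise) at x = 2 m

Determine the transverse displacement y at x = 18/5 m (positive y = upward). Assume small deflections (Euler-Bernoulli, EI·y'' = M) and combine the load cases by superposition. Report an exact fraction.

y(18/5) = -958303/12500000000 m

Load 1 — applied couple M₀=7 kN·m at a=9/2 m (b=L-a=3/2):
  y_1 = (M₀x³/(6L)+C₁x)/EI  [x≤a] with C₁=M₀(3b²-L²)/(6L)=-91/16 = (7·(18/5)³/(6·6)+(-91/16)·(18/5))/100000 = -11403/100000000 m
Load 2 — triangular load w₀=3 kN/m (0→w₀ over full span):
  y_2 = -w₀x(7L⁴-10L²x²+3x⁴)/(360LEI) = -3·(18/5)·(7·6⁴-10·6²·(18/5)²+3·(18/5)⁴)/(360·6·100000) = -11988/48828125 m
Load 3 — point force P=-2 kN at a=4 m (b=L-a=2):
  y_3 = -Pbx(L²-b²-x²)/(6LEI)  [x≤a] = -(-2)·2·(18/5)·(6²-2²-(18/5)²)/(6·6·100000) = 119/1562500 m
Load 4 — applied couple M₀=17 kN·m at a=2 m (b=L-a=4):
  y_4 = (M₀x³/(6L)-M₀(x-a)²/2+C₁x)/EI  [x>a] with C₁=M₀(3b²-L²)/(6L)=17/3 = (17·(18/5)³/(6·6)-17·((18/5)-2)²/2+(17/3)·(18/5))/100000 = 323/1562500 m
Superposition: y = Σ y_i = -958303/12500000000 m ≈ -0.000077 m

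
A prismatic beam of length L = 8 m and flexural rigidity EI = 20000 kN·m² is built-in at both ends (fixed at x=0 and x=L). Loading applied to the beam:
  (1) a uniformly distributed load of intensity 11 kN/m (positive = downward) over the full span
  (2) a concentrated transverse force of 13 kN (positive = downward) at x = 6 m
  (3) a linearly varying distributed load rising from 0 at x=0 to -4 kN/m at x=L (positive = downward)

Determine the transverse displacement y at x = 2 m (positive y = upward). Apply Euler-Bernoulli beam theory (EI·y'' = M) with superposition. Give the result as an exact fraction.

y(2) = -7469/2400000 m

Load 1 — uniform load w=11 kN/m over full span:
  y_1 = -wx²(L-x)²/(24EI) = -11·2²·(8-2)²/(24·20000) = -33/10000 m
Load 2 — point force P=13 kN at a=6 m (b=L-a=2):
  y_2 = -Pb²x²(3aL-(3a+b)x)/(6L³EI)  [x≤a] = -13·2²·2²·(3·6·8-(3·6+2)·2)/(6·8³·20000) = -169/480000 m
Load 3 — triangular load w₀=-4 kN/m (0→w₀ over full span):
  y_3 = -w₀x²(L-x)²(x+2L)/(120LEI) = -(-4)·2²·(8-2)²·(2+2·8)/(120·8·20000) = 27/50000 m
Superposition: y = Σ y_i = -7469/2400000 m ≈ -0.003112 m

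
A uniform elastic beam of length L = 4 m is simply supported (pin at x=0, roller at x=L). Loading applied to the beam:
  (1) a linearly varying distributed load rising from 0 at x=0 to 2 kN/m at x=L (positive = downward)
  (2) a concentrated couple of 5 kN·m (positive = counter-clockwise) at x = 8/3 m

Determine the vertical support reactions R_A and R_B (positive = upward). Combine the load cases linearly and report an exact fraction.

Load 1 — triangular load w₀=2 kN/m (0→w₀ over full span):
  R_A = w₀L/6 = 2·4/6 = 4/3 kN
  R_B = w₀L/3 = 2·4/3 = 8/3 kN
Load 2 — applied couple M₀=5 kN·m at a=8/3 m (b=L-a=4/3):
  R_A = M₀/L = 5/4 kN
  R_B = -M₀/L = -5/4 kN
Superposition: R_A = 31/12 kN, R_B = 17/12 kN

R_A = 31/12 kN, R_B = 17/12 kN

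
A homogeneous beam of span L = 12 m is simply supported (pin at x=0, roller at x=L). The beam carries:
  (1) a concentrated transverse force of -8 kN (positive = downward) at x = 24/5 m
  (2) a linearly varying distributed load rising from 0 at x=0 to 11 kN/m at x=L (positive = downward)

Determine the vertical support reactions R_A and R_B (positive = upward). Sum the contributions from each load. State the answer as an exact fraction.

R_A = 86/5 kN, R_B = 204/5 kN

Load 1 — point force P=-8 kN at a=24/5 m (b=L-a=36/5):
  R_A = Pb/L = (-8)·(36/5)/12 = -24/5 kN
  R_B = Pa/L = (-8)·(24/5)/12 = -16/5 kN
Load 2 — triangular load w₀=11 kN/m (0→w₀ over full span):
  R_A = w₀L/6 = 11·12/6 = 22 kN
  R_B = w₀L/3 = 11·12/3 = 44 kN
Superposition: R_A = 86/5 kN, R_B = 204/5 kN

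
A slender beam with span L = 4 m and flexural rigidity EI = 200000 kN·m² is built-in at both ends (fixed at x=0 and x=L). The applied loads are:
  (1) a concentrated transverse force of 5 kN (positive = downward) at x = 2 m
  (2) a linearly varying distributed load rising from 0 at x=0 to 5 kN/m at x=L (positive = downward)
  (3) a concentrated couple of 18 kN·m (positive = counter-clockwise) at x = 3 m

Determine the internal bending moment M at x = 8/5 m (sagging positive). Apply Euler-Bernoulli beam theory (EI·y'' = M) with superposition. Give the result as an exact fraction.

M(8/5) = 1051/200 kN·m

Load 1 — point force P=5 kN at a=2 m (b=L-a=2):
  M_1 = Pb²(3a+b)x/L³ - Pab²/L²  [x≤a] = 5·2²·(3·2+2)·(8/5)/4³ - 5·2·2²/4² = 3/2 kN·m
Load 2 — triangular load w₀=5 kN/m (0→w₀ over full span):
  M_2 = 3w₀Lx/20 - w₀L²/30 - w₀x³/(6L) = 3·5·4·(8/5)/20 - 5·4²/30 - 5·(8/5)³/(6·4) = 32/25 kN·m
Load 3 — applied couple M₀=18 kN·m at a=3 m (b=L-a=1):
  M_3 = R_Ax - M_A  [x≤a] with R_A=81/16, M_A=45/8 = (81/16)·(8/5) - (45/8) = 99/40 kN·m
Superposition: M = Σ M_i = 1051/200 kN·m ≈ 5.255000 kN·m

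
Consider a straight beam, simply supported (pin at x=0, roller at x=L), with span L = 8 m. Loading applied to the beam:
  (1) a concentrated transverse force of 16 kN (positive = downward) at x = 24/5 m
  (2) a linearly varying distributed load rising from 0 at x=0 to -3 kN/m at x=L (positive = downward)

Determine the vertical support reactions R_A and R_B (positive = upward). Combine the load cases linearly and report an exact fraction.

Load 1 — point force P=16 kN at a=24/5 m (b=L-a=16/5):
  R_A = Pb/L = 16·(16/5)/8 = 32/5 kN
  R_B = Pa/L = 16·(24/5)/8 = 48/5 kN
Load 2 — triangular load w₀=-3 kN/m (0→w₀ over full span):
  R_A = w₀L/6 = (-3)·8/6 = -4 kN
  R_B = w₀L/3 = (-3)·8/3 = -8 kN
Superposition: R_A = 12/5 kN, R_B = 8/5 kN

R_A = 12/5 kN, R_B = 8/5 kN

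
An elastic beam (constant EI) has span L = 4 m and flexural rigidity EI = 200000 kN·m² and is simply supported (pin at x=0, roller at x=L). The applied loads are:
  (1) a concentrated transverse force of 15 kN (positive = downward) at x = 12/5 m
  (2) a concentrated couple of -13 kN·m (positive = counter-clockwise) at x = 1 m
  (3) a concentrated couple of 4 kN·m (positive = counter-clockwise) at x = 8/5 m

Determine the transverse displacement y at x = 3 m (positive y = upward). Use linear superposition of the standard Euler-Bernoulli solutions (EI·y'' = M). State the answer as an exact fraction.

y(3) = -957/10000000 m

Load 1 — point force P=15 kN at a=12/5 m (b=L-a=8/5):
  y_1 = -Pa(L-x)(2Lx-a²-x²)/(6LEI)  [x>a] = -15·(12/5)·(4-3)·(2·4·3-(12/5)²-3²)/(6·4·200000) = -693/10000000 m
Load 2 — applied couple M₀=-13 kN·m at a=1 m (b=L-a=3):
  y_2 = (M₀x³/(6L)-M₀(x-a)²/2+C₁x)/EI  [x>a] with C₁=M₀(3b²-L²)/(6L)=-143/24 = ((-13)·3³/(6·4)-(-13)·(3-1)²/2+(-143/24)·3)/200000 = -13/400000 m
Load 3 — applied couple M₀=4 kN·m at a=8/5 m (b=L-a=12/5):
  y_3 = (M₀x³/(6L)-M₀(x-a)²/2+C₁x)/EI  [x>a] with C₁=M₀(3b²-L²)/(6L)=16/75 = (4·3³/(6·4)-4·(3-(8/5))²/2+(16/75)·3)/200000 = 61/10000000 m
Superposition: y = Σ y_i = -957/10000000 m ≈ -0.000096 m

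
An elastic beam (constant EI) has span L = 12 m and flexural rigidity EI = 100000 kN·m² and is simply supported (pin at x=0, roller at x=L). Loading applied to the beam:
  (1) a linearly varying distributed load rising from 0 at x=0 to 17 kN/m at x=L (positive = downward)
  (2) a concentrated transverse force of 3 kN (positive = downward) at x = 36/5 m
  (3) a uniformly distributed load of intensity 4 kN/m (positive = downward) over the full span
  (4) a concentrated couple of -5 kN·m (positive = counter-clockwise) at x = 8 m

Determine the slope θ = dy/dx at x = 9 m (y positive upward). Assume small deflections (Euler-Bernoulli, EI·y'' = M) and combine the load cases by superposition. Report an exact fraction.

Load 1 — triangular load w₀=17 kN/m (0→w₀ over full span):
  θ_1 = -w₀(7L⁴-30L²x²+15x⁴)/(360LEI) = -17·(7·12⁴-30·12²·9²+15·9⁴)/(360·12·100000) = 66963/16000000 rad
Load 2 — point force P=3 kN at a=36/5 m (b=L-a=24/5):
  θ_2 = -Pa(2L²-6Lx+3x²+a²)/(6LEI)  [x>a] = -3·(36/5)·(2·12²-6·12·9+3·9²+(36/5)²)/(6·12·100000) = 4887/25000000 rad
Load 3 — uniform load w=4 kN/m over full span:
  θ_3 = -w(L³-6Lx²+4x³)/(24EI) = -4·(12³-6·12·9²+4·9³)/(24·100000) = 99/50000 rad
Load 4 — applied couple M₀=-5 kN·m at a=8 m (b=L-a=4):
  θ_4 = (M₀x²/(2L)-M₀(x-a)+C₁)/EI  [x>a] with C₁=M₀(3b²-L²)/(6L)=20/3 = ((-5)·9²/(2·12)-(-5)·(9-8)+(20/3))/100000 = -1/19200 rad
Superposition: θ = Σ θ_i = 7570301/1200000000 rad ≈ 0.006309 rad

θ(9) = 7570301/1200000000 rad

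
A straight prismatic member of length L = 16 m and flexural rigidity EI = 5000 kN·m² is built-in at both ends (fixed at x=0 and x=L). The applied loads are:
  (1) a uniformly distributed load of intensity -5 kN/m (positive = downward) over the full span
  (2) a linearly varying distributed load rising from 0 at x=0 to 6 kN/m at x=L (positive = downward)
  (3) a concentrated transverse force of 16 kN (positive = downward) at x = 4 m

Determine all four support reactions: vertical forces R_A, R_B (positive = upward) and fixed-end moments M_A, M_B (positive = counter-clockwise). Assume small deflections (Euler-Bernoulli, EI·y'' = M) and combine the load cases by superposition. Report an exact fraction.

Load 1 — uniform load w=-5 kN/m over full span:
  R_A = wL/2 = (-5)·16/2 = -40 kN
  M_A = wL²/12 = (-5)·16²/12 = -320/3 kN·m
  R_B = wL/2 = (-5)·16/2 = -40 kN
  M_B = -wL²/12 = -(-5)·16²/12 = 320/3 kN·m
Load 2 — triangular load w₀=6 kN/m (0→w₀ over full span):
  R_A = 3w₀L/20 = 3·6·16/20 = 72/5 kN
  M_A = w₀L²/30 = 6·16²/30 = 256/5 kN·m
  R_B = 7w₀L/20 = 7·6·16/20 = 168/5 kN
  M_B = -w₀L²/20 = -6·16²/20 = -384/5 kN·m
Load 3 — point force P=16 kN at a=4 m (b=L-a=12):
  R_A = Pb²(3a+b)/L³ = 16·12²·(3·4+12)/16³ = 27/2 kN
  M_A = Pab²/L² = 16·4·12²/16² = 36 kN·m
  R_B = Pa²(a+3b)/L³ = 16·4²·(4+3·12)/16³ = 5/2 kN
  M_B = -Pa²b/L² = -16·4²·12/16² = -12 kN·m
Superposition: R_A = -121/10 kN, M_A = -292/15 kN·m, R_B = -39/10 kN, M_B = 268/15 kN·m

R_A = -121/10 kN, M_A = -292/15 kN·m, R_B = -39/10 kN, M_B = 268/15 kN·m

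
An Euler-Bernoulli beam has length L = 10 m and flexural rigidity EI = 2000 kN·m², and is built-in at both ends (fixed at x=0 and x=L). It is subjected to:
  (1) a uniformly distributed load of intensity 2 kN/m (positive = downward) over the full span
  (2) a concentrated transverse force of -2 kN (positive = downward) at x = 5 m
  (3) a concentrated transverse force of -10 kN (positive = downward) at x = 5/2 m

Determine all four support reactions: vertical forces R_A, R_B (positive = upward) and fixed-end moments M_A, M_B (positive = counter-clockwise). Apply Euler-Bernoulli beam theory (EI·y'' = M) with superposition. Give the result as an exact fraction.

Load 1 — uniform load w=2 kN/m over full span:
  R_A = wL/2 = 2·10/2 = 10 kN
  M_A = wL²/12 = 2·10²/12 = 50/3 kN·m
  R_B = wL/2 = 2·10/2 = 10 kN
  M_B = -wL²/12 = -2·10²/12 = -50/3 kN·m
Load 2 — point force P=-2 kN at a=5 m (b=L-a=5):
  R_A = Pb²(3a+b)/L³ = (-2)·5²·(3·5+5)/10³ = -1 kN
  M_A = Pab²/L² = (-2)·5·5²/10² = -5/2 kN·m
  R_B = Pa²(a+3b)/L³ = (-2)·5²·(5+3·5)/10³ = -1 kN
  M_B = -Pa²b/L² = -(-2)·5²·5/10² = 5/2 kN·m
Load 3 — point force P=-10 kN at a=5/2 m (b=L-a=15/2):
  R_A = Pb²(3a+b)/L³ = (-10)·(15/2)²·(3·(5/2)+(15/2))/10³ = -135/16 kN
  M_A = Pab²/L² = (-10)·(5/2)·(15/2)²/10² = -225/16 kN·m
  R_B = Pa²(a+3b)/L³ = (-10)·(5/2)²·((5/2)+3·(15/2))/10³ = -25/16 kN
  M_B = -Pa²b/L² = -(-10)·(5/2)²·(15/2)/10² = 75/16 kN·m
Superposition: R_A = 9/16 kN, M_A = 5/48 kN·m, R_B = 119/16 kN, M_B = -455/48 kN·m

R_A = 9/16 kN, M_A = 5/48 kN·m, R_B = 119/16 kN, M_B = -455/48 kN·m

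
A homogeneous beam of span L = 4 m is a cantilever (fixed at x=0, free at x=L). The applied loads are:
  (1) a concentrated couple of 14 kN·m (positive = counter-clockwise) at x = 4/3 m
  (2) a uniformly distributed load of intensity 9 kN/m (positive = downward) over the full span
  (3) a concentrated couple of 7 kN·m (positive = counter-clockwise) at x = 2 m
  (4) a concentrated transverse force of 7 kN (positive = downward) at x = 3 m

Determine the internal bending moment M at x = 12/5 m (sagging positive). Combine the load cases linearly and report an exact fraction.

Load 1 — applied couple M₀=14 kN·m at a=4/3 m (b=L-a=8/3):
  M_1 = 0  [x>a] = 0 kN·m
Load 2 — uniform load w=9 kN/m over full span:
  M_2 = -w(L-x)²/2 = -9·(4-(12/5))²/2 = -288/25 kN·m
Load 3 — applied couple M₀=7 kN·m at a=2 m (b=L-a=2):
  M_3 = 0  [x>a] = 0 kN·m
Load 4 — point force P=7 kN at a=3 m (b=L-a=1):
  M_4 = -P(a-x)  [x≤a] = -7·(3-(12/5)) = -21/5 kN·m
Superposition: M = Σ M_i = -393/25 kN·m ≈ -15.720000 kN·m

M(12/5) = -393/25 kN·m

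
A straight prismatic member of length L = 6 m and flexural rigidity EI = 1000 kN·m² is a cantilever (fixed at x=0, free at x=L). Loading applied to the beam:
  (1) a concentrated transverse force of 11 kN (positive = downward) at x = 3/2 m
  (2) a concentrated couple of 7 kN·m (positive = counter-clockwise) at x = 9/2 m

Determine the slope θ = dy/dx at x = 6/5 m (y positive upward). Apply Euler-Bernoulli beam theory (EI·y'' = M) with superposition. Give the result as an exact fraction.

θ(6/5) = -87/25000 rad

Load 1 — point force P=11 kN at a=3/2 m (b=L-a=9/2):
  θ_1 = -Px(2a-x)/(2EI)  [x≤a] = -11·(6/5)·(2·(3/2)-(6/5))/(2·1000) = -297/25000 rad
Load 2 — applied couple M₀=7 kN·m at a=9/2 m (b=L-a=3/2):
  θ_2 = M₀x/EI  [x≤a] = 7·(6/5)/1000 = 21/2500 rad
Superposition: θ = Σ θ_i = -87/25000 rad ≈ -0.003480 rad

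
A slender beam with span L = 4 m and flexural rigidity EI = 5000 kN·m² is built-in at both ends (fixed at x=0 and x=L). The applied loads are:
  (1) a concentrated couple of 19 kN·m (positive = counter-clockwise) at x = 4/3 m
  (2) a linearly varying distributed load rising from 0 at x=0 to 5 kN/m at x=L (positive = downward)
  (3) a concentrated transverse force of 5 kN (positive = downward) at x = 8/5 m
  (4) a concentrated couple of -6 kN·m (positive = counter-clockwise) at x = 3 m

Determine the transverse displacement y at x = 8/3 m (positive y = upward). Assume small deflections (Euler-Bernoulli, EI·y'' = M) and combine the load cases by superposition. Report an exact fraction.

Load 1 — applied couple M₀=19 kN·m at a=4/3 m (b=L-a=8/3):
  y_1 = (R_Ax³/6 - M_Ax²/2 - M₀(x-a)²/2)/EI  [x>a] with R_A=19/3, M_A=0 = ((19/3)·(8/3)³/6 - 0·(8/3)²/2 - 19·((8/3)-(4/3))²/2)/5000 = 19/30375 m
Load 2 — triangular load w₀=5 kN/m (0→w₀ over full span):
  y_2 = -w₀x²(L-x)²(x+2L)/(120LEI) = -5·(8/3)²·(4-(8/3))²·((8/3)+2·4)/(120·4·5000) = -128/455625 m
Load 3 — point force P=5 kN at a=8/5 m (b=L-a=12/5):
  y_3 = -Pa²(L-x)²(3bL-(3b+a)(L-x))/(6L³EI)  [x>a] = -5·(8/5)²·(4-(8/3))²·(3·(12/5)·4-(3·(12/5)+(8/5))·(4-(8/3)))/(6·4³·5000) = -256/1265625 m
Load 4 — applied couple M₀=-6 kN·m at a=3 m (b=L-a=1):
  y_4 = (R_Ax³/6 - M_Ax²/2)/EI  [x≤a] with R_A=-27/16, M_A=-15/8 = ((-27/16)·(8/3)³/6 - (-15/8)·(8/3)²/2)/5000 = 1/3750 m
Superposition: y = Σ y_i = 9317/22781250 m ≈ 0.000409 m

y(8/3) = 9317/22781250 m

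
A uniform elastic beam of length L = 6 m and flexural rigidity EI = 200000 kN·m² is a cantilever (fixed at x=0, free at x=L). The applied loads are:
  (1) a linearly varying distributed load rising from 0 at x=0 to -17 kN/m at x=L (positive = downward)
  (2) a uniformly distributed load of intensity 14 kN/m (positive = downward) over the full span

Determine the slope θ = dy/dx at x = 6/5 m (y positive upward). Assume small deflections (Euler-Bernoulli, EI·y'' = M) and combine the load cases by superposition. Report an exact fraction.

θ(6/5) = -23517/125000000 rad

Load 1 — triangular load w₀=-17 kN/m (0→w₀ over full span):
  θ_1 = (w₀Lx²/4-w₀L²x/3-w₀x⁴/(24L))/EI = ((-17)·6·(6/5)²/4-(-17)·6²·(6/5)/3-(-17)·(6/5)⁴/(24·6))/200000 = 130203/125000000 rad
Load 2 — uniform load w=14 kN/m over full span:
  θ_2 = -wx(x²-3Lx+3L²)/(6EI) = -14·(6/5)·((6/5)²-3·6·(6/5)+3·6²)/(6·200000) = -3843/3125000 rad
Superposition: θ = Σ θ_i = -23517/125000000 rad ≈ -0.000188 rad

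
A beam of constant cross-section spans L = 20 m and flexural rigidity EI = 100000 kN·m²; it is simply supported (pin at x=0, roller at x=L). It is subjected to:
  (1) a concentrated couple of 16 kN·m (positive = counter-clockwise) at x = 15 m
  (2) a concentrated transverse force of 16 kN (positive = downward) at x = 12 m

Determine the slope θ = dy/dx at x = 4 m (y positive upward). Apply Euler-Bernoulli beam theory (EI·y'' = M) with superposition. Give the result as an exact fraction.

Load 1 — applied couple M₀=16 kN·m at a=15 m (b=L-a=5):
  θ_1 = (M₀x²/(2L)+C₁)/EI  [x≤a] with C₁=M₀(3b²-L²)/(6L)=-130/3 = (16·4²/(2·20)+(-130/3))/100000 = -277/750000 rad
Load 2 — point force P=16 kN at a=12 m (b=L-a=8):
  θ_2 = -Pb(L²-b²-3x²)/(6LEI)  [x≤a] = -16·8·(20²-8²-3·4²)/(6·20·100000) = -48/15625 rad
Superposition: θ = Σ θ_i = -2581/750000 rad ≈ -0.003441 rad

θ(4) = -2581/750000 rad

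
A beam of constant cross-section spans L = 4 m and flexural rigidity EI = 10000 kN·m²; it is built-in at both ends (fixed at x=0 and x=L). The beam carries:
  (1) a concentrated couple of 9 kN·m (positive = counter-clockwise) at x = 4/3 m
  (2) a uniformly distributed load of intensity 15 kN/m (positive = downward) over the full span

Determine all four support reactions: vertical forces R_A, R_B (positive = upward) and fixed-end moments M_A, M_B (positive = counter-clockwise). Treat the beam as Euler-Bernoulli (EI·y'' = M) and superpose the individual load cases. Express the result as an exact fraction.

Load 1 — applied couple M₀=9 kN·m at a=4/3 m (b=L-a=8/3):
  R_A = 6M₀ab/L³ = 6·9·(4/3)·(8/3)/4³ = 3 kN
  M_A = M₀b(2a-b)/L² = 9·(8/3)·(2·(4/3)-(8/3))/4² = 0 kN·m
  R_B = -6M₀ab/L³ = -6·9·(4/3)·(8/3)/4³ = -3 kN
  M_B = M₀a(2b-a)/L² = 9·(4/3)·(2·(8/3)-(4/3))/4² = 3 kN·m
Load 2 — uniform load w=15 kN/m over full span:
  R_A = wL/2 = 15·4/2 = 30 kN
  M_A = wL²/12 = 15·4²/12 = 20 kN·m
  R_B = wL/2 = 15·4/2 = 30 kN
  M_B = -wL²/12 = -15·4²/12 = -20 kN·m
Superposition: R_A = 33 kN, M_A = 20 kN·m, R_B = 27 kN, M_B = -17 kN·m

R_A = 33 kN, M_A = 20 kN·m, R_B = 27 kN, M_B = -17 kN·m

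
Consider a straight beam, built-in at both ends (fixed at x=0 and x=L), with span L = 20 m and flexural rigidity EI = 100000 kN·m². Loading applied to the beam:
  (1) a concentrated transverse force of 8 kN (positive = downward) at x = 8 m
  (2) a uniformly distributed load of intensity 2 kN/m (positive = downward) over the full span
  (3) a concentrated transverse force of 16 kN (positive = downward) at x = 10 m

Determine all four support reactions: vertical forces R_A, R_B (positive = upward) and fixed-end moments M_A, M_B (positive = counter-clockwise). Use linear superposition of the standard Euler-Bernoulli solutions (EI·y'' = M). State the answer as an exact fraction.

R_A = 4148/125 kN, M_A = 9728/75 kN·m, R_B = 3852/125 kN, M_B = -9152/75 kN·m

Load 1 — point force P=8 kN at a=8 m (b=L-a=12):
  R_A = Pb²(3a+b)/L³ = 8·12²·(3·8+12)/20³ = 648/125 kN
  M_A = Pab²/L² = 8·8·12²/20² = 576/25 kN·m
  R_B = Pa²(a+3b)/L³ = 8·8²·(8+3·12)/20³ = 352/125 kN
  M_B = -Pa²b/L² = -8·8²·12/20² = -384/25 kN·m
Load 2 — uniform load w=2 kN/m over full span:
  R_A = wL/2 = 2·20/2 = 20 kN
  M_A = wL²/12 = 2·20²/12 = 200/3 kN·m
  R_B = wL/2 = 2·20/2 = 20 kN
  M_B = -wL²/12 = -2·20²/12 = -200/3 kN·m
Load 3 — point force P=16 kN at a=10 m (b=L-a=10):
  R_A = Pb²(3a+b)/L³ = 16·10²·(3·10+10)/20³ = 8 kN
  M_A = Pab²/L² = 16·10·10²/20² = 40 kN·m
  R_B = Pa²(a+3b)/L³ = 16·10²·(10+3·10)/20³ = 8 kN
  M_B = -Pa²b/L² = -16·10²·10/20² = -40 kN·m
Superposition: R_A = 4148/125 kN, M_A = 9728/75 kN·m, R_B = 3852/125 kN, M_B = -9152/75 kN·m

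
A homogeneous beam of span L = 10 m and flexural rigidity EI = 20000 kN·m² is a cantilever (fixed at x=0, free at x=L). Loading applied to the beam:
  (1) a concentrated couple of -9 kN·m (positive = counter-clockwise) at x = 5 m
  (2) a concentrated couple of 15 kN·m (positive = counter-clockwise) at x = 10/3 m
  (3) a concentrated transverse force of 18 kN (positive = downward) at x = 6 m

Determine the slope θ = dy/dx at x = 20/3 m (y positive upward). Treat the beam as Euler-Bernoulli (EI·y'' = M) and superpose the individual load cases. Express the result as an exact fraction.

θ(20/3) = -319/20000 rad

Load 1 — applied couple M₀=-9 kN·m at a=5 m (b=L-a=5):
  θ_1 = M₀a/EI  [x>a] = (-9)·5/20000 = -9/4000 rad
Load 2 — applied couple M₀=15 kN·m at a=10/3 m (b=L-a=20/3):
  θ_2 = M₀a/EI  [x>a] = 15·(10/3)/20000 = 1/400 rad
Load 3 — point force P=18 kN at a=6 m (b=L-a=4):
  θ_3 = -Pa²/(2EI)  [x>a] = -18·6²/(2·20000) = -81/5000 rad
Superposition: θ = Σ θ_i = -319/20000 rad ≈ -0.015950 rad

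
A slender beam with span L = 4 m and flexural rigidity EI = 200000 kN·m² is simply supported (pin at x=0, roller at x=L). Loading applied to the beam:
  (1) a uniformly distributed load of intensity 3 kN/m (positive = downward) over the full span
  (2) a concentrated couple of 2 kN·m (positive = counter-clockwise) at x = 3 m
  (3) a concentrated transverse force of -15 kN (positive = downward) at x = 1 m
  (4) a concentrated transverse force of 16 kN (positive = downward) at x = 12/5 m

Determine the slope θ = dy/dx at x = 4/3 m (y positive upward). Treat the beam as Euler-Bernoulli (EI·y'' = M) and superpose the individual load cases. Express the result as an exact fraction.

Load 1 — uniform load w=3 kN/m over full span:
  θ_1 = -w(L³-6Lx²+4x³)/(24EI) = -3·(4³-6·4·(4/3)²+4·(4/3)³)/(24·200000) = -13/675000 rad
Load 2 — applied couple M₀=2 kN·m at a=3 m (b=L-a=1):
  θ_2 = (M₀x²/(2L)+C₁)/EI  [x≤a] with C₁=M₀(3b²-L²)/(6L)=-13/12 = (2·(4/3)²/(2·4)+(-13/12))/200000 = -23/7200000 rad
Load 3 — point force P=-15 kN at a=1 m (b=L-a=3):
  θ_3 = -Pa(2L²-6Lx+3x²+a²)/(6LEI)  [x>a] = -(-15)·1·(2·4²-6·4·(4/3)+3·(4/3)²+1²)/(6·4·200000) = 19/960000 rad
Load 4 — point force P=16 kN at a=12/5 m (b=L-a=8/5):
  θ_4 = -Pb(L²-b²-3x²)/(6LEI)  [x≤a] = -16·(8/5)·(4²-(8/5)²-3·(4/3)²)/(6·4·200000) = -152/3515625 rad
Superposition: θ = Σ θ_i = -247847/5400000000 rad ≈ -0.000046 rad

θ(4/3) = -247847/5400000000 rad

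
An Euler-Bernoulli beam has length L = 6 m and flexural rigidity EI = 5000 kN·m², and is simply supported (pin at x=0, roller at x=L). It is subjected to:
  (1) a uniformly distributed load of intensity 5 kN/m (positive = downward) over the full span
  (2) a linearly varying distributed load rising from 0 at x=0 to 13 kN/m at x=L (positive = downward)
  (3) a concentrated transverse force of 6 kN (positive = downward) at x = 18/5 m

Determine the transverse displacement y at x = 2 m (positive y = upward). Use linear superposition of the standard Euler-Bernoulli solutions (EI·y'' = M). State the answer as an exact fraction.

Load 1 — uniform load w=5 kN/m over full span:
  y_1 = -wx(L³-2Lx²+x³)/(24EI) = -5·2·(6³-2·6·2²+2³)/(24·5000) = -11/750 m
Load 2 — triangular load w₀=13 kN/m (0→w₀ over full span):
  y_2 = -w₀x(7L⁴-10L²x²+3x⁴)/(360LEI) = -13·2·(7·6⁴-10·6²·2²+3·2⁴)/(360·6·5000) = -104/5625 m
Load 3 — point force P=6 kN at a=18/5 m (b=L-a=12/5):
  y_3 = -Pbx(L²-b²-x²)/(6LEI)  [x≤a] = -6·(12/5)·2·(6²-(12/5)²-2²)/(6·6·5000) = -328/78125 m
Superposition: y = Σ y_i = -52529/1406250 m ≈ -0.037354 m

y(2) = -52529/1406250 m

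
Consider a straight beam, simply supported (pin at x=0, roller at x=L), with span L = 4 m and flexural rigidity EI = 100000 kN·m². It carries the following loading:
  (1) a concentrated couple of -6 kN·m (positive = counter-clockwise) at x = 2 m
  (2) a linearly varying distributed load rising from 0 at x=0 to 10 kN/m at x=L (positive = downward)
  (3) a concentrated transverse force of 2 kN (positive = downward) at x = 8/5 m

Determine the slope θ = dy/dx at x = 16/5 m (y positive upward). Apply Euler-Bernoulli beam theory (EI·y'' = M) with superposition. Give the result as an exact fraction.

θ(16/5) = 577/4500000 rad

Load 1 — applied couple M₀=-6 kN·m at a=2 m (b=L-a=2):
  θ_1 = (M₀x²/(2L)-M₀(x-a)+C₁)/EI  [x>a] with C₁=M₀(3b²-L²)/(6L)=1 = ((-6)·(16/5)²/(2·4)-(-6)·((16/5)-2)+1)/100000 = 13/2500000 rad
Load 2 — triangular load w₀=10 kN/m (0→w₀ over full span):
  θ_2 = -w₀(7L⁴-30L²x²+15x⁴)/(360LEI) = -10·(7·4⁴-30·4²·(16/5)²+15·(16/5)⁴)/(360·4·100000) = 757/7031250 rad
Load 3 — point force P=2 kN at a=8/5 m (b=L-a=12/5):
  θ_3 = -Pa(2L²-6Lx+3x²+a²)/(6LEI)  [x>a] = -2·(8/5)·(2·4²-6·4·(16/5)+3·(16/5)²+(8/5)²)/(6·4·100000) = 6/390625 rad
Superposition: θ = Σ θ_i = 577/4500000 rad ≈ 0.000128 rad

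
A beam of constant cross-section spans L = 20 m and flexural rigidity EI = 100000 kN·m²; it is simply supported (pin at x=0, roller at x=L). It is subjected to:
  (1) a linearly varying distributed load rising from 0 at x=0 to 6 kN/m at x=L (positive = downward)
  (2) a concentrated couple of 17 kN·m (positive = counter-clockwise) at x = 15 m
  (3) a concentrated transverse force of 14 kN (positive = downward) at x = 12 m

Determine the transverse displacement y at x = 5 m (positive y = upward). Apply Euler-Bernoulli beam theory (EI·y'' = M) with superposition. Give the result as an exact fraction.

y(5) = -284239/4800000 m

Load 1 — triangular load w₀=6 kN/m (0→w₀ over full span):
  y_1 = -w₀x(7L⁴-10L²x²+3x⁴)/(360LEI) = -6·5·(7·20⁴-10·20²·5²+3·5⁴)/(360·20·100000) = -109/2560 m
Load 2 — applied couple M₀=17 kN·m at a=15 m (b=L-a=5):
  y_2 = (M₀x³/(6L)+C₁x)/EI  [x≤a] with C₁=M₀(3b²-L²)/(6L)=-1105/24 = (17·5³/(6·20)+(-1105/24)·5)/100000 = -17/8000 m
Load 3 — point force P=14 kN at a=12 m (b=L-a=8):
  y_3 = -Pbx(L²-b²-x²)/(6LEI)  [x≤a] = -14·8·5·(20²-8²-5²)/(6·20·100000) = -2177/150000 m
Superposition: y = Σ y_i = -284239/4800000 m ≈ -0.059216 m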